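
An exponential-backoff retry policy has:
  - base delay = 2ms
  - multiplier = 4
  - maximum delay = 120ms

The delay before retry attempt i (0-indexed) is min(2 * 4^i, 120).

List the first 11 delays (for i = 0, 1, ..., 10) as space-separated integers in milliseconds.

Answer: 2 8 32 120 120 120 120 120 120 120 120

Derivation:
Computing each delay:
  i=0: min(2*4^0, 120) = 2
  i=1: min(2*4^1, 120) = 8
  i=2: min(2*4^2, 120) = 32
  i=3: min(2*4^3, 120) = 120
  i=4: min(2*4^4, 120) = 120
  i=5: min(2*4^5, 120) = 120
  i=6: min(2*4^6, 120) = 120
  i=7: min(2*4^7, 120) = 120
  i=8: min(2*4^8, 120) = 120
  i=9: min(2*4^9, 120) = 120
  i=10: min(2*4^10, 120) = 120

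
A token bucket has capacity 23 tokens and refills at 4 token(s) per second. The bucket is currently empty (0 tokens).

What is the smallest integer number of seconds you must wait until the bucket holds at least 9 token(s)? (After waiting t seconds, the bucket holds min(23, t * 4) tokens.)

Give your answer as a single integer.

Need t * 4 >= 9, so t >= 9/4.
Smallest integer t = ceil(9/4) = 3.

Answer: 3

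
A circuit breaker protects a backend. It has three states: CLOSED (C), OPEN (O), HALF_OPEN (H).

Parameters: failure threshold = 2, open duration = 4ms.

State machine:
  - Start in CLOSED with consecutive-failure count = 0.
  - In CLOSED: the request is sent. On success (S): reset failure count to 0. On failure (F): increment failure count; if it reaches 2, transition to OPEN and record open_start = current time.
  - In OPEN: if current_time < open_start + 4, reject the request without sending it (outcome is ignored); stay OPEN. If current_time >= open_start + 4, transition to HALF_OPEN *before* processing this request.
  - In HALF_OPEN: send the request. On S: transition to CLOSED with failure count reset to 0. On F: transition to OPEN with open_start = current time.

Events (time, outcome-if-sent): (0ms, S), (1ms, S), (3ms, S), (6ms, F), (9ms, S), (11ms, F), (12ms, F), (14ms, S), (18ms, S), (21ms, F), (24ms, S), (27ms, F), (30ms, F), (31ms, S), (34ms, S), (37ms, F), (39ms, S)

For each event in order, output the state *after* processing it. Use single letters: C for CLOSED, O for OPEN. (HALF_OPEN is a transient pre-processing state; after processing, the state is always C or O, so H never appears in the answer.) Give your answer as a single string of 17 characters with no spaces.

State after each event:
  event#1 t=0ms outcome=S: state=CLOSED
  event#2 t=1ms outcome=S: state=CLOSED
  event#3 t=3ms outcome=S: state=CLOSED
  event#4 t=6ms outcome=F: state=CLOSED
  event#5 t=9ms outcome=S: state=CLOSED
  event#6 t=11ms outcome=F: state=CLOSED
  event#7 t=12ms outcome=F: state=OPEN
  event#8 t=14ms outcome=S: state=OPEN
  event#9 t=18ms outcome=S: state=CLOSED
  event#10 t=21ms outcome=F: state=CLOSED
  event#11 t=24ms outcome=S: state=CLOSED
  event#12 t=27ms outcome=F: state=CLOSED
  event#13 t=30ms outcome=F: state=OPEN
  event#14 t=31ms outcome=S: state=OPEN
  event#15 t=34ms outcome=S: state=CLOSED
  event#16 t=37ms outcome=F: state=CLOSED
  event#17 t=39ms outcome=S: state=CLOSED

Answer: CCCCCCOOCCCCOOCCC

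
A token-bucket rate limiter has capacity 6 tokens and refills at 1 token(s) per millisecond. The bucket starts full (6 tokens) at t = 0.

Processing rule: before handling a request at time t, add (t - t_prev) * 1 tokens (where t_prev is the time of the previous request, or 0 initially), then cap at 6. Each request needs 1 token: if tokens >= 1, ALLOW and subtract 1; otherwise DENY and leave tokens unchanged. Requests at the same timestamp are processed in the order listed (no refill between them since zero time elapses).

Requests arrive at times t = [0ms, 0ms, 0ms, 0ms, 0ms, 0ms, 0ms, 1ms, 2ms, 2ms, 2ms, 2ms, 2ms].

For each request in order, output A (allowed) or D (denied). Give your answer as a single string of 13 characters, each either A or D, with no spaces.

Simulating step by step:
  req#1 t=0ms: ALLOW
  req#2 t=0ms: ALLOW
  req#3 t=0ms: ALLOW
  req#4 t=0ms: ALLOW
  req#5 t=0ms: ALLOW
  req#6 t=0ms: ALLOW
  req#7 t=0ms: DENY
  req#8 t=1ms: ALLOW
  req#9 t=2ms: ALLOW
  req#10 t=2ms: DENY
  req#11 t=2ms: DENY
  req#12 t=2ms: DENY
  req#13 t=2ms: DENY

Answer: AAAAAADAADDDD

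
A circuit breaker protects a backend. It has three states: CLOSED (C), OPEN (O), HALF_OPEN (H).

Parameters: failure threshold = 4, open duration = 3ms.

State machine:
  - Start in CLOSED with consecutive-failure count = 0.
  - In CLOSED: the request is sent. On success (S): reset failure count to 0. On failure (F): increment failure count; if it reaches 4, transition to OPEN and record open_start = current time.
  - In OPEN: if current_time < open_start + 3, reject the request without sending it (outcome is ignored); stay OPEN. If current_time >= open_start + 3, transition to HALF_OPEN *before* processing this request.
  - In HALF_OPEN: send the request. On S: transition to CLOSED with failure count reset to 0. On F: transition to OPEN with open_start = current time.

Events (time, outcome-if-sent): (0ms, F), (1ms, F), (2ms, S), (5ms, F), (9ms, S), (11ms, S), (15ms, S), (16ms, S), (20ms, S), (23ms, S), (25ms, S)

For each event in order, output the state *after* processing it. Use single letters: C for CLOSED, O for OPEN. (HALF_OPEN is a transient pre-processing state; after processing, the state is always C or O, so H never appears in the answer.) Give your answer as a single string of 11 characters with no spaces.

State after each event:
  event#1 t=0ms outcome=F: state=CLOSED
  event#2 t=1ms outcome=F: state=CLOSED
  event#3 t=2ms outcome=S: state=CLOSED
  event#4 t=5ms outcome=F: state=CLOSED
  event#5 t=9ms outcome=S: state=CLOSED
  event#6 t=11ms outcome=S: state=CLOSED
  event#7 t=15ms outcome=S: state=CLOSED
  event#8 t=16ms outcome=S: state=CLOSED
  event#9 t=20ms outcome=S: state=CLOSED
  event#10 t=23ms outcome=S: state=CLOSED
  event#11 t=25ms outcome=S: state=CLOSED

Answer: CCCCCCCCCCC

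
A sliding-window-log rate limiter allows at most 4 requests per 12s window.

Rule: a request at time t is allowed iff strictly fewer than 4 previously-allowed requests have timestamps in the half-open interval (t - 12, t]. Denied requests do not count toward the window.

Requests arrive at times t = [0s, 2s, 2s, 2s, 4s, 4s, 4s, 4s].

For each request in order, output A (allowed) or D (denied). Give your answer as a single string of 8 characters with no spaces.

Tracking allowed requests in the window:
  req#1 t=0s: ALLOW
  req#2 t=2s: ALLOW
  req#3 t=2s: ALLOW
  req#4 t=2s: ALLOW
  req#5 t=4s: DENY
  req#6 t=4s: DENY
  req#7 t=4s: DENY
  req#8 t=4s: DENY

Answer: AAAADDDD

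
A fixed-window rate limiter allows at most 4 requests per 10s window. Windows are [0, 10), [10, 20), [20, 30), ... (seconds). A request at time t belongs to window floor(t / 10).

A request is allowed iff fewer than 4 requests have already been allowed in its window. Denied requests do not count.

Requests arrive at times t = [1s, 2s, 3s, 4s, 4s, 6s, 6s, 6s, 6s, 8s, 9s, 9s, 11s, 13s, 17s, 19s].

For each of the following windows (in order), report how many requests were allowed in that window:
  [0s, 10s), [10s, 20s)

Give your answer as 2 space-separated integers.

Answer: 4 4

Derivation:
Processing requests:
  req#1 t=1s (window 0): ALLOW
  req#2 t=2s (window 0): ALLOW
  req#3 t=3s (window 0): ALLOW
  req#4 t=4s (window 0): ALLOW
  req#5 t=4s (window 0): DENY
  req#6 t=6s (window 0): DENY
  req#7 t=6s (window 0): DENY
  req#8 t=6s (window 0): DENY
  req#9 t=6s (window 0): DENY
  req#10 t=8s (window 0): DENY
  req#11 t=9s (window 0): DENY
  req#12 t=9s (window 0): DENY
  req#13 t=11s (window 1): ALLOW
  req#14 t=13s (window 1): ALLOW
  req#15 t=17s (window 1): ALLOW
  req#16 t=19s (window 1): ALLOW

Allowed counts by window: 4 4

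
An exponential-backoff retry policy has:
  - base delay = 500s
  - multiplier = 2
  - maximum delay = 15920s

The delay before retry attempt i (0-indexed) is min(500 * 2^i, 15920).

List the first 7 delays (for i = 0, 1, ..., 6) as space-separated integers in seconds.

Computing each delay:
  i=0: min(500*2^0, 15920) = 500
  i=1: min(500*2^1, 15920) = 1000
  i=2: min(500*2^2, 15920) = 2000
  i=3: min(500*2^3, 15920) = 4000
  i=4: min(500*2^4, 15920) = 8000
  i=5: min(500*2^5, 15920) = 15920
  i=6: min(500*2^6, 15920) = 15920

Answer: 500 1000 2000 4000 8000 15920 15920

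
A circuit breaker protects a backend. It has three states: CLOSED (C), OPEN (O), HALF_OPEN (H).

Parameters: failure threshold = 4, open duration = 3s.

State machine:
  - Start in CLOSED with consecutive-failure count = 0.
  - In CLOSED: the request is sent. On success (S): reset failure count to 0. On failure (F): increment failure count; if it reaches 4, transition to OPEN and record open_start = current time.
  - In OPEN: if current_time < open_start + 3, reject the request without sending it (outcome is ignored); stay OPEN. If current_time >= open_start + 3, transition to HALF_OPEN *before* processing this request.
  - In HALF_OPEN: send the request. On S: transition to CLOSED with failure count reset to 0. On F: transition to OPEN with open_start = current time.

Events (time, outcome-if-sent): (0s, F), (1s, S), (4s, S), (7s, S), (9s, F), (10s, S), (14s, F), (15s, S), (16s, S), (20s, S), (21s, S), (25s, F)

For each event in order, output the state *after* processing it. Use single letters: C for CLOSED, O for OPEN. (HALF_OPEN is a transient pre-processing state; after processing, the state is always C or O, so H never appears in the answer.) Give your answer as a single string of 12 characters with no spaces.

State after each event:
  event#1 t=0s outcome=F: state=CLOSED
  event#2 t=1s outcome=S: state=CLOSED
  event#3 t=4s outcome=S: state=CLOSED
  event#4 t=7s outcome=S: state=CLOSED
  event#5 t=9s outcome=F: state=CLOSED
  event#6 t=10s outcome=S: state=CLOSED
  event#7 t=14s outcome=F: state=CLOSED
  event#8 t=15s outcome=S: state=CLOSED
  event#9 t=16s outcome=S: state=CLOSED
  event#10 t=20s outcome=S: state=CLOSED
  event#11 t=21s outcome=S: state=CLOSED
  event#12 t=25s outcome=F: state=CLOSED

Answer: CCCCCCCCCCCC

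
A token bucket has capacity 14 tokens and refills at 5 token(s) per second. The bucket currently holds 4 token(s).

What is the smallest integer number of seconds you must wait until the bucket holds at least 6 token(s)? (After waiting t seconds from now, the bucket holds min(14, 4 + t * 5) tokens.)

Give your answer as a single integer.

Need 4 + t * 5 >= 6, so t >= 2/5.
Smallest integer t = ceil(2/5) = 1.

Answer: 1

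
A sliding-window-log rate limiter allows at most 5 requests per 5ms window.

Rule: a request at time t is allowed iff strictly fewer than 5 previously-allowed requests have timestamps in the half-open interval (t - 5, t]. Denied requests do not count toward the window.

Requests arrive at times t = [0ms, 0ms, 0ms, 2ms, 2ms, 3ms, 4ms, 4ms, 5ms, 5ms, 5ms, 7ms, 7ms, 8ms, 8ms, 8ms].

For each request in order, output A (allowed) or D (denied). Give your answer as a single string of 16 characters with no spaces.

Answer: AAAAADDDAAAAADDD

Derivation:
Tracking allowed requests in the window:
  req#1 t=0ms: ALLOW
  req#2 t=0ms: ALLOW
  req#3 t=0ms: ALLOW
  req#4 t=2ms: ALLOW
  req#5 t=2ms: ALLOW
  req#6 t=3ms: DENY
  req#7 t=4ms: DENY
  req#8 t=4ms: DENY
  req#9 t=5ms: ALLOW
  req#10 t=5ms: ALLOW
  req#11 t=5ms: ALLOW
  req#12 t=7ms: ALLOW
  req#13 t=7ms: ALLOW
  req#14 t=8ms: DENY
  req#15 t=8ms: DENY
  req#16 t=8ms: DENY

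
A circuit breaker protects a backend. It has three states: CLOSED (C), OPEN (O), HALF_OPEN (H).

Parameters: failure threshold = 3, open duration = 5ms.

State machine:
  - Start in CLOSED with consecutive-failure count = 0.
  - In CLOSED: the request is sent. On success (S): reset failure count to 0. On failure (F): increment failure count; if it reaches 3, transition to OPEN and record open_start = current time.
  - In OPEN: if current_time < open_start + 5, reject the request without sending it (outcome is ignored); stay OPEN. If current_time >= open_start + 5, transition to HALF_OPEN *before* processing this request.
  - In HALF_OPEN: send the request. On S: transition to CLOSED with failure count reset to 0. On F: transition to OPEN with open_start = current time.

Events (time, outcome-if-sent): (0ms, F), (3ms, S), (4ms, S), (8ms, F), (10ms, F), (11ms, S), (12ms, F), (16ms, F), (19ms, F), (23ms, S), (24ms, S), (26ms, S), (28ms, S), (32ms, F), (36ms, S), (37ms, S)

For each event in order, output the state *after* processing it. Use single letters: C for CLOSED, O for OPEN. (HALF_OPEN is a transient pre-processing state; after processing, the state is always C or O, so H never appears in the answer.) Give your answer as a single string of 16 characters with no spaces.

State after each event:
  event#1 t=0ms outcome=F: state=CLOSED
  event#2 t=3ms outcome=S: state=CLOSED
  event#3 t=4ms outcome=S: state=CLOSED
  event#4 t=8ms outcome=F: state=CLOSED
  event#5 t=10ms outcome=F: state=CLOSED
  event#6 t=11ms outcome=S: state=CLOSED
  event#7 t=12ms outcome=F: state=CLOSED
  event#8 t=16ms outcome=F: state=CLOSED
  event#9 t=19ms outcome=F: state=OPEN
  event#10 t=23ms outcome=S: state=OPEN
  event#11 t=24ms outcome=S: state=CLOSED
  event#12 t=26ms outcome=S: state=CLOSED
  event#13 t=28ms outcome=S: state=CLOSED
  event#14 t=32ms outcome=F: state=CLOSED
  event#15 t=36ms outcome=S: state=CLOSED
  event#16 t=37ms outcome=S: state=CLOSED

Answer: CCCCCCCCOOCCCCCC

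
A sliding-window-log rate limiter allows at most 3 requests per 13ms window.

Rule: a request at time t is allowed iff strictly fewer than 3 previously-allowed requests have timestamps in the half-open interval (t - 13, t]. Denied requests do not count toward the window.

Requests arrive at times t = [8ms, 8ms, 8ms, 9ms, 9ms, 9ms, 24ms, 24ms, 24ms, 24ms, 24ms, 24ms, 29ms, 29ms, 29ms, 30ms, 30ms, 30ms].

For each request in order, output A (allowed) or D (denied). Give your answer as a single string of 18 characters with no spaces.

Tracking allowed requests in the window:
  req#1 t=8ms: ALLOW
  req#2 t=8ms: ALLOW
  req#3 t=8ms: ALLOW
  req#4 t=9ms: DENY
  req#5 t=9ms: DENY
  req#6 t=9ms: DENY
  req#7 t=24ms: ALLOW
  req#8 t=24ms: ALLOW
  req#9 t=24ms: ALLOW
  req#10 t=24ms: DENY
  req#11 t=24ms: DENY
  req#12 t=24ms: DENY
  req#13 t=29ms: DENY
  req#14 t=29ms: DENY
  req#15 t=29ms: DENY
  req#16 t=30ms: DENY
  req#17 t=30ms: DENY
  req#18 t=30ms: DENY

Answer: AAADDDAAADDDDDDDDD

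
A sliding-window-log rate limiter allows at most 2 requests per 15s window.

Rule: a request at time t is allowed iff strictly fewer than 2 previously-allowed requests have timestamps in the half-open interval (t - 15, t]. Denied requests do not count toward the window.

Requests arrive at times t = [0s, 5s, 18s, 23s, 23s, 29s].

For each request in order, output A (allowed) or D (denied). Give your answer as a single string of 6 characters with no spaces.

Tracking allowed requests in the window:
  req#1 t=0s: ALLOW
  req#2 t=5s: ALLOW
  req#3 t=18s: ALLOW
  req#4 t=23s: ALLOW
  req#5 t=23s: DENY
  req#6 t=29s: DENY

Answer: AAAADD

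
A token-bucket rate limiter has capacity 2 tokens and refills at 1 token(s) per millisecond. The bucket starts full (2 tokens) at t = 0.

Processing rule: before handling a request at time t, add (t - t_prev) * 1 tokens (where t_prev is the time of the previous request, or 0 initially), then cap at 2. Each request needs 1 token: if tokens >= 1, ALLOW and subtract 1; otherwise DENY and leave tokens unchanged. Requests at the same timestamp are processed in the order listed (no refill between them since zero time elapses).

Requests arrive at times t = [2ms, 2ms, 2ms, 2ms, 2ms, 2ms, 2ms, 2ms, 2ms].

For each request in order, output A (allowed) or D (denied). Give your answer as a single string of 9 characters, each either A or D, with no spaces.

Answer: AADDDDDDD

Derivation:
Simulating step by step:
  req#1 t=2ms: ALLOW
  req#2 t=2ms: ALLOW
  req#3 t=2ms: DENY
  req#4 t=2ms: DENY
  req#5 t=2ms: DENY
  req#6 t=2ms: DENY
  req#7 t=2ms: DENY
  req#8 t=2ms: DENY
  req#9 t=2ms: DENY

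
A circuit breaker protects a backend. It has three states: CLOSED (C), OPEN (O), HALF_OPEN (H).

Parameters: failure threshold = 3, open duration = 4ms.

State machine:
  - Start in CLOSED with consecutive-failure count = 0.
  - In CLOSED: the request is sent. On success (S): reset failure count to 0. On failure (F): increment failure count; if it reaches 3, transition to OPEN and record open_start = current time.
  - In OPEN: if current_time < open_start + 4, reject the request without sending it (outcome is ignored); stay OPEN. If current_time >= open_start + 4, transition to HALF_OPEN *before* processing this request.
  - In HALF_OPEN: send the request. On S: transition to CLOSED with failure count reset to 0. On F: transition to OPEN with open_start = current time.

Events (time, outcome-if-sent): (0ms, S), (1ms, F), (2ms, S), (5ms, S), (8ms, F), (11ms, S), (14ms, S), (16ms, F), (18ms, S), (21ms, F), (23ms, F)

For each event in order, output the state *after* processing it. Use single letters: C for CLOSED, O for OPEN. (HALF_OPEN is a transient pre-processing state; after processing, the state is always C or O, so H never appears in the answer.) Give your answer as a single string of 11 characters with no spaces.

Answer: CCCCCCCCCCC

Derivation:
State after each event:
  event#1 t=0ms outcome=S: state=CLOSED
  event#2 t=1ms outcome=F: state=CLOSED
  event#3 t=2ms outcome=S: state=CLOSED
  event#4 t=5ms outcome=S: state=CLOSED
  event#5 t=8ms outcome=F: state=CLOSED
  event#6 t=11ms outcome=S: state=CLOSED
  event#7 t=14ms outcome=S: state=CLOSED
  event#8 t=16ms outcome=F: state=CLOSED
  event#9 t=18ms outcome=S: state=CLOSED
  event#10 t=21ms outcome=F: state=CLOSED
  event#11 t=23ms outcome=F: state=CLOSED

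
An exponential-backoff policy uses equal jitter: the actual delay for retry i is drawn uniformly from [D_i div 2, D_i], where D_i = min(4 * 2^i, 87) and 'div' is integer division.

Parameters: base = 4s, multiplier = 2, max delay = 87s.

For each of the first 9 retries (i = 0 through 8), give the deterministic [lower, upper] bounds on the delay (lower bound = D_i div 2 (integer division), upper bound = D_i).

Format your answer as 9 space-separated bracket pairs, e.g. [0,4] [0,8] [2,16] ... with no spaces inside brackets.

Computing bounds per retry:
  i=0: D_i=min(4*2^0,87)=4, bounds=[2,4]
  i=1: D_i=min(4*2^1,87)=8, bounds=[4,8]
  i=2: D_i=min(4*2^2,87)=16, bounds=[8,16]
  i=3: D_i=min(4*2^3,87)=32, bounds=[16,32]
  i=4: D_i=min(4*2^4,87)=64, bounds=[32,64]
  i=5: D_i=min(4*2^5,87)=87, bounds=[43,87]
  i=6: D_i=min(4*2^6,87)=87, bounds=[43,87]
  i=7: D_i=min(4*2^7,87)=87, bounds=[43,87]
  i=8: D_i=min(4*2^8,87)=87, bounds=[43,87]

Answer: [2,4] [4,8] [8,16] [16,32] [32,64] [43,87] [43,87] [43,87] [43,87]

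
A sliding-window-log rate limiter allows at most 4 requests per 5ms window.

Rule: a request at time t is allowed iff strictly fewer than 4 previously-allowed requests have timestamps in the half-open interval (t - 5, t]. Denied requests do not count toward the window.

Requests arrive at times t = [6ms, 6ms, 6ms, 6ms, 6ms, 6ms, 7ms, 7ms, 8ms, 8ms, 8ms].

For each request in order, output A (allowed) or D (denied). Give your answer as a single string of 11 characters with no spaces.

Answer: AAAADDDDDDD

Derivation:
Tracking allowed requests in the window:
  req#1 t=6ms: ALLOW
  req#2 t=6ms: ALLOW
  req#3 t=6ms: ALLOW
  req#4 t=6ms: ALLOW
  req#5 t=6ms: DENY
  req#6 t=6ms: DENY
  req#7 t=7ms: DENY
  req#8 t=7ms: DENY
  req#9 t=8ms: DENY
  req#10 t=8ms: DENY
  req#11 t=8ms: DENY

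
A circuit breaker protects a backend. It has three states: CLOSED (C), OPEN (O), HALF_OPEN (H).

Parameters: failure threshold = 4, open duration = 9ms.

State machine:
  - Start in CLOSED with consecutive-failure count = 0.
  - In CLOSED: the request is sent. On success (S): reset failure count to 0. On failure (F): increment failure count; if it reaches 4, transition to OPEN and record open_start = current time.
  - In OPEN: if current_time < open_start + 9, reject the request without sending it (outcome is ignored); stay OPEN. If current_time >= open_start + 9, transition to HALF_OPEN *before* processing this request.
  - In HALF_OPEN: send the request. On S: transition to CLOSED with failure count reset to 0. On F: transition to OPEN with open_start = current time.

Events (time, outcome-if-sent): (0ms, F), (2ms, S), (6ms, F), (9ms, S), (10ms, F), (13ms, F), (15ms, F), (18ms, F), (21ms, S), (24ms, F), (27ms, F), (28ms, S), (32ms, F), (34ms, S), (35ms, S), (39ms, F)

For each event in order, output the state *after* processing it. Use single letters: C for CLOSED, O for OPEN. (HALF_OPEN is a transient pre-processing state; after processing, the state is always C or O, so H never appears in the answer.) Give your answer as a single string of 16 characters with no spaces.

Answer: CCCCCCCOOOOOOOOO

Derivation:
State after each event:
  event#1 t=0ms outcome=F: state=CLOSED
  event#2 t=2ms outcome=S: state=CLOSED
  event#3 t=6ms outcome=F: state=CLOSED
  event#4 t=9ms outcome=S: state=CLOSED
  event#5 t=10ms outcome=F: state=CLOSED
  event#6 t=13ms outcome=F: state=CLOSED
  event#7 t=15ms outcome=F: state=CLOSED
  event#8 t=18ms outcome=F: state=OPEN
  event#9 t=21ms outcome=S: state=OPEN
  event#10 t=24ms outcome=F: state=OPEN
  event#11 t=27ms outcome=F: state=OPEN
  event#12 t=28ms outcome=S: state=OPEN
  event#13 t=32ms outcome=F: state=OPEN
  event#14 t=34ms outcome=S: state=OPEN
  event#15 t=35ms outcome=S: state=OPEN
  event#16 t=39ms outcome=F: state=OPEN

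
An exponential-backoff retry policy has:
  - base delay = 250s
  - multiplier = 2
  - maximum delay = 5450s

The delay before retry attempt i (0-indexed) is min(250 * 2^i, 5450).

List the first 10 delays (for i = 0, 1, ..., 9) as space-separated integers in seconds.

Answer: 250 500 1000 2000 4000 5450 5450 5450 5450 5450

Derivation:
Computing each delay:
  i=0: min(250*2^0, 5450) = 250
  i=1: min(250*2^1, 5450) = 500
  i=2: min(250*2^2, 5450) = 1000
  i=3: min(250*2^3, 5450) = 2000
  i=4: min(250*2^4, 5450) = 4000
  i=5: min(250*2^5, 5450) = 5450
  i=6: min(250*2^6, 5450) = 5450
  i=7: min(250*2^7, 5450) = 5450
  i=8: min(250*2^8, 5450) = 5450
  i=9: min(250*2^9, 5450) = 5450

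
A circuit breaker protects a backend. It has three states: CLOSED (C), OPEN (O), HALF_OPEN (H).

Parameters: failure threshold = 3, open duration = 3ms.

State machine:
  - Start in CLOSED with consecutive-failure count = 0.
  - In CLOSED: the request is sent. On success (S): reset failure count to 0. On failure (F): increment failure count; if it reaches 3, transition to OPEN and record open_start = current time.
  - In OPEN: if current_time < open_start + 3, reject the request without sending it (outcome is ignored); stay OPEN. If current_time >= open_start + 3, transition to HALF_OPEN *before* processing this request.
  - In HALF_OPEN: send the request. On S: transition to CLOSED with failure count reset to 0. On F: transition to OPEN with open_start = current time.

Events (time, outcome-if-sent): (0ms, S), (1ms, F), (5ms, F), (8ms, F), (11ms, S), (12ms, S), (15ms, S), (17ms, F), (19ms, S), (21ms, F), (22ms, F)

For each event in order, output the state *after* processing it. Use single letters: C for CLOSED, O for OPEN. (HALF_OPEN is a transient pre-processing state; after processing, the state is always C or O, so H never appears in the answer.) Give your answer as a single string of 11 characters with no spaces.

State after each event:
  event#1 t=0ms outcome=S: state=CLOSED
  event#2 t=1ms outcome=F: state=CLOSED
  event#3 t=5ms outcome=F: state=CLOSED
  event#4 t=8ms outcome=F: state=OPEN
  event#5 t=11ms outcome=S: state=CLOSED
  event#6 t=12ms outcome=S: state=CLOSED
  event#7 t=15ms outcome=S: state=CLOSED
  event#8 t=17ms outcome=F: state=CLOSED
  event#9 t=19ms outcome=S: state=CLOSED
  event#10 t=21ms outcome=F: state=CLOSED
  event#11 t=22ms outcome=F: state=CLOSED

Answer: CCCOCCCCCCC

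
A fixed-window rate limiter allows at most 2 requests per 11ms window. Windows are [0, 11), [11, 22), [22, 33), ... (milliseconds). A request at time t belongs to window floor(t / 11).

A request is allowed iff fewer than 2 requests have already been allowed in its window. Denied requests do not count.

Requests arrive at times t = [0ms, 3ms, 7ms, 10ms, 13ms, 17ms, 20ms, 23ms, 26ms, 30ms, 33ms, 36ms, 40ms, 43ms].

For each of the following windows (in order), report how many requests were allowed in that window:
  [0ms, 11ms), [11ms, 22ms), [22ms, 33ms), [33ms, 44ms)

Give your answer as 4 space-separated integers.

Answer: 2 2 2 2

Derivation:
Processing requests:
  req#1 t=0ms (window 0): ALLOW
  req#2 t=3ms (window 0): ALLOW
  req#3 t=7ms (window 0): DENY
  req#4 t=10ms (window 0): DENY
  req#5 t=13ms (window 1): ALLOW
  req#6 t=17ms (window 1): ALLOW
  req#7 t=20ms (window 1): DENY
  req#8 t=23ms (window 2): ALLOW
  req#9 t=26ms (window 2): ALLOW
  req#10 t=30ms (window 2): DENY
  req#11 t=33ms (window 3): ALLOW
  req#12 t=36ms (window 3): ALLOW
  req#13 t=40ms (window 3): DENY
  req#14 t=43ms (window 3): DENY

Allowed counts by window: 2 2 2 2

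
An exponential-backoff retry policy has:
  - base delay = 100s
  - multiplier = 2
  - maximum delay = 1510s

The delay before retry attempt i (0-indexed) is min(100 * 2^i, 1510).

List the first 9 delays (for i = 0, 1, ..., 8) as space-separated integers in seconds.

Computing each delay:
  i=0: min(100*2^0, 1510) = 100
  i=1: min(100*2^1, 1510) = 200
  i=2: min(100*2^2, 1510) = 400
  i=3: min(100*2^3, 1510) = 800
  i=4: min(100*2^4, 1510) = 1510
  i=5: min(100*2^5, 1510) = 1510
  i=6: min(100*2^6, 1510) = 1510
  i=7: min(100*2^7, 1510) = 1510
  i=8: min(100*2^8, 1510) = 1510

Answer: 100 200 400 800 1510 1510 1510 1510 1510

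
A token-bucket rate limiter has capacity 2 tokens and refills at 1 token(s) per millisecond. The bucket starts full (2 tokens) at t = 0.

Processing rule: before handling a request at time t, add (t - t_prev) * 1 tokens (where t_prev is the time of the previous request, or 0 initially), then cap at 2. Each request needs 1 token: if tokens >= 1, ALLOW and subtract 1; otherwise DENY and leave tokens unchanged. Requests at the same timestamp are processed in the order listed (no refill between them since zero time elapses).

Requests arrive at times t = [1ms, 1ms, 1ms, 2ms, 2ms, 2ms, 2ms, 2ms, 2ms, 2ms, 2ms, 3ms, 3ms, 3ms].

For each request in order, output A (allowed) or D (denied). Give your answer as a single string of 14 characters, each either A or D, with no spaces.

Answer: AADADDDDDDDADD

Derivation:
Simulating step by step:
  req#1 t=1ms: ALLOW
  req#2 t=1ms: ALLOW
  req#3 t=1ms: DENY
  req#4 t=2ms: ALLOW
  req#5 t=2ms: DENY
  req#6 t=2ms: DENY
  req#7 t=2ms: DENY
  req#8 t=2ms: DENY
  req#9 t=2ms: DENY
  req#10 t=2ms: DENY
  req#11 t=2ms: DENY
  req#12 t=3ms: ALLOW
  req#13 t=3ms: DENY
  req#14 t=3ms: DENY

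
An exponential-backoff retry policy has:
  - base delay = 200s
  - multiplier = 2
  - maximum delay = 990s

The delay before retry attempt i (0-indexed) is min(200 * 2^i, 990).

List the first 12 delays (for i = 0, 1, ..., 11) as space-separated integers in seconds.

Computing each delay:
  i=0: min(200*2^0, 990) = 200
  i=1: min(200*2^1, 990) = 400
  i=2: min(200*2^2, 990) = 800
  i=3: min(200*2^3, 990) = 990
  i=4: min(200*2^4, 990) = 990
  i=5: min(200*2^5, 990) = 990
  i=6: min(200*2^6, 990) = 990
  i=7: min(200*2^7, 990) = 990
  i=8: min(200*2^8, 990) = 990
  i=9: min(200*2^9, 990) = 990
  i=10: min(200*2^10, 990) = 990
  i=11: min(200*2^11, 990) = 990

Answer: 200 400 800 990 990 990 990 990 990 990 990 990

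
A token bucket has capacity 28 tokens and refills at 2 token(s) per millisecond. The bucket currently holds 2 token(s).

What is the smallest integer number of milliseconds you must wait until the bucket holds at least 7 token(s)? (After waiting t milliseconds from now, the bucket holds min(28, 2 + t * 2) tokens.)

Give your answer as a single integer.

Answer: 3

Derivation:
Need 2 + t * 2 >= 7, so t >= 5/2.
Smallest integer t = ceil(5/2) = 3.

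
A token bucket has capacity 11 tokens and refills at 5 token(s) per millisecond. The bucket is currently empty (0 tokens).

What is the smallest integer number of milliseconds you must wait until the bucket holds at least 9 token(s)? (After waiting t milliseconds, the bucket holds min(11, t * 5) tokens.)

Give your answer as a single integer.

Answer: 2

Derivation:
Need t * 5 >= 9, so t >= 9/5.
Smallest integer t = ceil(9/5) = 2.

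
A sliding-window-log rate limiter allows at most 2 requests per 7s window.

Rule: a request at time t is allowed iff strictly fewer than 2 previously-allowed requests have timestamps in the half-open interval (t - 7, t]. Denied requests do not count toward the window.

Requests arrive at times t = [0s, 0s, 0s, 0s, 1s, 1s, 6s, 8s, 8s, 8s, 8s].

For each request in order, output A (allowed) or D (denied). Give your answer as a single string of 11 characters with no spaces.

Tracking allowed requests in the window:
  req#1 t=0s: ALLOW
  req#2 t=0s: ALLOW
  req#3 t=0s: DENY
  req#4 t=0s: DENY
  req#5 t=1s: DENY
  req#6 t=1s: DENY
  req#7 t=6s: DENY
  req#8 t=8s: ALLOW
  req#9 t=8s: ALLOW
  req#10 t=8s: DENY
  req#11 t=8s: DENY

Answer: AADDDDDAADD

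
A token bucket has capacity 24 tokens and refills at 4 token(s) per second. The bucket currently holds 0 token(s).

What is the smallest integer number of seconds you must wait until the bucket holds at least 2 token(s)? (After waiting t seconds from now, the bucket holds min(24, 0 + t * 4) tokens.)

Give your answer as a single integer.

Need 0 + t * 4 >= 2, so t >= 2/4.
Smallest integer t = ceil(2/4) = 1.

Answer: 1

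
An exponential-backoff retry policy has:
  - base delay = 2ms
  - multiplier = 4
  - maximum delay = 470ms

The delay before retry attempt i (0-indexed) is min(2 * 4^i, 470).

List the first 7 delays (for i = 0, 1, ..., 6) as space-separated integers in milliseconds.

Computing each delay:
  i=0: min(2*4^0, 470) = 2
  i=1: min(2*4^1, 470) = 8
  i=2: min(2*4^2, 470) = 32
  i=3: min(2*4^3, 470) = 128
  i=4: min(2*4^4, 470) = 470
  i=5: min(2*4^5, 470) = 470
  i=6: min(2*4^6, 470) = 470

Answer: 2 8 32 128 470 470 470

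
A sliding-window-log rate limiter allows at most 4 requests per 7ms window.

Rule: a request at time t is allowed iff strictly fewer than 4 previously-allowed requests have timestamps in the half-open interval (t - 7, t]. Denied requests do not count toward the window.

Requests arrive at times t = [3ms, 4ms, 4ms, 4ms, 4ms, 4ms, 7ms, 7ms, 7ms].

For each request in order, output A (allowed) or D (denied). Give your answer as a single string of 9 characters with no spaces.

Tracking allowed requests in the window:
  req#1 t=3ms: ALLOW
  req#2 t=4ms: ALLOW
  req#3 t=4ms: ALLOW
  req#4 t=4ms: ALLOW
  req#5 t=4ms: DENY
  req#6 t=4ms: DENY
  req#7 t=7ms: DENY
  req#8 t=7ms: DENY
  req#9 t=7ms: DENY

Answer: AAAADDDDD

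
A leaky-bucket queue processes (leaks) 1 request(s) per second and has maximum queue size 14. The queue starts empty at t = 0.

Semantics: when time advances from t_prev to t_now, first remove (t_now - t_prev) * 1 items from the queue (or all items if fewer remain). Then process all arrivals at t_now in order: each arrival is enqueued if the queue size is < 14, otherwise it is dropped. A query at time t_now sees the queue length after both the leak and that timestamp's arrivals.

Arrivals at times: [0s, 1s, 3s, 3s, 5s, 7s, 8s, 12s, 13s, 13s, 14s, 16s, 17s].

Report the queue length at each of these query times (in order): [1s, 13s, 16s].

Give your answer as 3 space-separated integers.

Queue lengths at query times:
  query t=1s: backlog = 1
  query t=13s: backlog = 2
  query t=16s: backlog = 1

Answer: 1 2 1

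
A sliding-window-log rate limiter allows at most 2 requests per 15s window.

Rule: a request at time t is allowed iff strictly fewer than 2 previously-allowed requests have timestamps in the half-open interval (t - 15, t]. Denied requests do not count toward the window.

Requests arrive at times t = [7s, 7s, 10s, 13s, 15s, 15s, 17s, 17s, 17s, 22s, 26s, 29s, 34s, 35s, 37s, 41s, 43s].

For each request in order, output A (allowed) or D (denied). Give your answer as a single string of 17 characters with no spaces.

Tracking allowed requests in the window:
  req#1 t=7s: ALLOW
  req#2 t=7s: ALLOW
  req#3 t=10s: DENY
  req#4 t=13s: DENY
  req#5 t=15s: DENY
  req#6 t=15s: DENY
  req#7 t=17s: DENY
  req#8 t=17s: DENY
  req#9 t=17s: DENY
  req#10 t=22s: ALLOW
  req#11 t=26s: ALLOW
  req#12 t=29s: DENY
  req#13 t=34s: DENY
  req#14 t=35s: DENY
  req#15 t=37s: ALLOW
  req#16 t=41s: ALLOW
  req#17 t=43s: DENY

Answer: AADDDDDDDAADDDAAD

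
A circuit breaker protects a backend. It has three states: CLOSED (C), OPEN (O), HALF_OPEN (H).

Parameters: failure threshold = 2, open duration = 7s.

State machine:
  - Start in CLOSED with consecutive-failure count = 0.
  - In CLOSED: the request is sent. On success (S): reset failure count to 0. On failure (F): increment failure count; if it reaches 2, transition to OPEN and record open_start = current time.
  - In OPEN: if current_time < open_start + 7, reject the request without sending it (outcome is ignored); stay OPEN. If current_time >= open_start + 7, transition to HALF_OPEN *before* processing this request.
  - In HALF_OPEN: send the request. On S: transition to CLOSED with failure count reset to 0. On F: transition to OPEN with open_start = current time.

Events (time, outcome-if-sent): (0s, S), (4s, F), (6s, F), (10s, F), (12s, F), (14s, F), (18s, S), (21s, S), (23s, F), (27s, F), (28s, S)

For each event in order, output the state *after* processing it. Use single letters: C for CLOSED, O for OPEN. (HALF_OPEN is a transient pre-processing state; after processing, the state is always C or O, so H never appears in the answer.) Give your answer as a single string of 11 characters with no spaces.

State after each event:
  event#1 t=0s outcome=S: state=CLOSED
  event#2 t=4s outcome=F: state=CLOSED
  event#3 t=6s outcome=F: state=OPEN
  event#4 t=10s outcome=F: state=OPEN
  event#5 t=12s outcome=F: state=OPEN
  event#6 t=14s outcome=F: state=OPEN
  event#7 t=18s outcome=S: state=OPEN
  event#8 t=21s outcome=S: state=CLOSED
  event#9 t=23s outcome=F: state=CLOSED
  event#10 t=27s outcome=F: state=OPEN
  event#11 t=28s outcome=S: state=OPEN

Answer: CCOOOOOCCOO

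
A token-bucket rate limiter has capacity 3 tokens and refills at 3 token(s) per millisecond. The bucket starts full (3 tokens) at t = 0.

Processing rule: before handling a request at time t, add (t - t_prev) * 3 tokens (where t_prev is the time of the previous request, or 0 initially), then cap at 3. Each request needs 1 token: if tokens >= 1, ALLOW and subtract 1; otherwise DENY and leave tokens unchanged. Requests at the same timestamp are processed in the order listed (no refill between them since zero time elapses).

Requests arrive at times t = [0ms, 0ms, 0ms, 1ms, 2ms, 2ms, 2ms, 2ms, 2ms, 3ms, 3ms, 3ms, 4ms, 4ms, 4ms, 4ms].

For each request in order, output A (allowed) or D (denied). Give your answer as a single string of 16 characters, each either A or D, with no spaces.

Answer: AAAAAAADDAAAAAAD

Derivation:
Simulating step by step:
  req#1 t=0ms: ALLOW
  req#2 t=0ms: ALLOW
  req#3 t=0ms: ALLOW
  req#4 t=1ms: ALLOW
  req#5 t=2ms: ALLOW
  req#6 t=2ms: ALLOW
  req#7 t=2ms: ALLOW
  req#8 t=2ms: DENY
  req#9 t=2ms: DENY
  req#10 t=3ms: ALLOW
  req#11 t=3ms: ALLOW
  req#12 t=3ms: ALLOW
  req#13 t=4ms: ALLOW
  req#14 t=4ms: ALLOW
  req#15 t=4ms: ALLOW
  req#16 t=4ms: DENY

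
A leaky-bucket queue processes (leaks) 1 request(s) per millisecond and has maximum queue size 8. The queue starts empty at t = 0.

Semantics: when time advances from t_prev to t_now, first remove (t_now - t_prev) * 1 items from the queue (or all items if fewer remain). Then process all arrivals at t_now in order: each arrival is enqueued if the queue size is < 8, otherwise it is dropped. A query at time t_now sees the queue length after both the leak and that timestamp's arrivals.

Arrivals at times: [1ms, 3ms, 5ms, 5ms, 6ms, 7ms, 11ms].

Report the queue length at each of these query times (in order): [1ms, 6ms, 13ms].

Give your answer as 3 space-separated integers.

Answer: 1 2 0

Derivation:
Queue lengths at query times:
  query t=1ms: backlog = 1
  query t=6ms: backlog = 2
  query t=13ms: backlog = 0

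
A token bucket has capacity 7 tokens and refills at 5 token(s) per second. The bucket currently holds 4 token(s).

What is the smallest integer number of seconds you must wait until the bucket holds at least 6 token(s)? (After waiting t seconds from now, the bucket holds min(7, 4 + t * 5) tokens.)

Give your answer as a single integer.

Answer: 1

Derivation:
Need 4 + t * 5 >= 6, so t >= 2/5.
Smallest integer t = ceil(2/5) = 1.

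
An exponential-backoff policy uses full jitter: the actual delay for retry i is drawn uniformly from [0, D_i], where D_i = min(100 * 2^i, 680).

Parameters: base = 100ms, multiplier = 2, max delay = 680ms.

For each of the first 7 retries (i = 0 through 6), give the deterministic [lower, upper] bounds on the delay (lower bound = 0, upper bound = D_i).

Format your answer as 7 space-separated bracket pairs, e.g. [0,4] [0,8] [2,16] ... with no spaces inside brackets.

Answer: [0,100] [0,200] [0,400] [0,680] [0,680] [0,680] [0,680]

Derivation:
Computing bounds per retry:
  i=0: D_i=min(100*2^0,680)=100, bounds=[0,100]
  i=1: D_i=min(100*2^1,680)=200, bounds=[0,200]
  i=2: D_i=min(100*2^2,680)=400, bounds=[0,400]
  i=3: D_i=min(100*2^3,680)=680, bounds=[0,680]
  i=4: D_i=min(100*2^4,680)=680, bounds=[0,680]
  i=5: D_i=min(100*2^5,680)=680, bounds=[0,680]
  i=6: D_i=min(100*2^6,680)=680, bounds=[0,680]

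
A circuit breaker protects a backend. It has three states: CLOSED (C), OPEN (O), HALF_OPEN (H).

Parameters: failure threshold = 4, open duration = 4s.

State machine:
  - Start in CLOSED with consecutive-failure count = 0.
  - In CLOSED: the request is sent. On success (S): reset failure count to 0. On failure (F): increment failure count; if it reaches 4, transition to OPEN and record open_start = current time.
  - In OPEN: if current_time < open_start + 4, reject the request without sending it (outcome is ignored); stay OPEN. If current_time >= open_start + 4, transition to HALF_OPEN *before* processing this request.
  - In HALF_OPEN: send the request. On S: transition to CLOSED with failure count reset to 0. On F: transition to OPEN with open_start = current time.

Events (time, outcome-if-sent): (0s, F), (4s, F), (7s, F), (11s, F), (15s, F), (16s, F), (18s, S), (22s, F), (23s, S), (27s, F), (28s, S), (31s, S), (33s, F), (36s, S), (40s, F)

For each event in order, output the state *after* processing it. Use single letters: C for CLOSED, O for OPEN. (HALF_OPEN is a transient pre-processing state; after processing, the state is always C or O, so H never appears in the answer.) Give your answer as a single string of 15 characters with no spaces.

State after each event:
  event#1 t=0s outcome=F: state=CLOSED
  event#2 t=4s outcome=F: state=CLOSED
  event#3 t=7s outcome=F: state=CLOSED
  event#4 t=11s outcome=F: state=OPEN
  event#5 t=15s outcome=F: state=OPEN
  event#6 t=16s outcome=F: state=OPEN
  event#7 t=18s outcome=S: state=OPEN
  event#8 t=22s outcome=F: state=OPEN
  event#9 t=23s outcome=S: state=OPEN
  event#10 t=27s outcome=F: state=OPEN
  event#11 t=28s outcome=S: state=OPEN
  event#12 t=31s outcome=S: state=CLOSED
  event#13 t=33s outcome=F: state=CLOSED
  event#14 t=36s outcome=S: state=CLOSED
  event#15 t=40s outcome=F: state=CLOSED

Answer: CCCOOOOOOOOCCCC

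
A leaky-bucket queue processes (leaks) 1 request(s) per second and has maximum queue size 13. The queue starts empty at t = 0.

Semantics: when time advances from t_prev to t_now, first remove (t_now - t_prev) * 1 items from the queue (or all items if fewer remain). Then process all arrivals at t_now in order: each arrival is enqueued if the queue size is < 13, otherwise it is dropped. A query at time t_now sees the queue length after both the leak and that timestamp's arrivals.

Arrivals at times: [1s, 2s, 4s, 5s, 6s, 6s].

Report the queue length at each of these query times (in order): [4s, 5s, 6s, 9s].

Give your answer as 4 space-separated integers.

Queue lengths at query times:
  query t=4s: backlog = 1
  query t=5s: backlog = 1
  query t=6s: backlog = 2
  query t=9s: backlog = 0

Answer: 1 1 2 0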